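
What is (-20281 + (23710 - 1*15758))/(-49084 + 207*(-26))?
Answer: 12329/54466 ≈ 0.22636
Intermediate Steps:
(-20281 + (23710 - 1*15758))/(-49084 + 207*(-26)) = (-20281 + (23710 - 15758))/(-49084 - 5382) = (-20281 + 7952)/(-54466) = -12329*(-1/54466) = 12329/54466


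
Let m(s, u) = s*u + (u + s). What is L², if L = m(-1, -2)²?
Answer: 1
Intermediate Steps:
m(s, u) = s + u + s*u (m(s, u) = s*u + (s + u) = s + u + s*u)
L = 1 (L = (-1 - 2 - 1*(-2))² = (-1 - 2 + 2)² = (-1)² = 1)
L² = 1² = 1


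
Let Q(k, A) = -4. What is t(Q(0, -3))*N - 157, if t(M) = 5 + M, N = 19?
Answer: -138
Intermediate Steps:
t(Q(0, -3))*N - 157 = (5 - 4)*19 - 157 = 1*19 - 157 = 19 - 157 = -138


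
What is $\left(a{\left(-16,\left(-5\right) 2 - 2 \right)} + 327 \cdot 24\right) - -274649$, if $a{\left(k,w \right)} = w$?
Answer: $282485$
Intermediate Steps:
$\left(a{\left(-16,\left(-5\right) 2 - 2 \right)} + 327 \cdot 24\right) - -274649 = \left(\left(\left(-5\right) 2 - 2\right) + 327 \cdot 24\right) - -274649 = \left(\left(-10 - 2\right) + 7848\right) + 274649 = \left(-12 + 7848\right) + 274649 = 7836 + 274649 = 282485$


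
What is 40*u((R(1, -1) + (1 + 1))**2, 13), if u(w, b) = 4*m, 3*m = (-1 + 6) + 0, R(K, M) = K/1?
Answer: 800/3 ≈ 266.67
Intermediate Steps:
R(K, M) = K (R(K, M) = K*1 = K)
m = 5/3 (m = ((-1 + 6) + 0)/3 = (5 + 0)/3 = (1/3)*5 = 5/3 ≈ 1.6667)
u(w, b) = 20/3 (u(w, b) = 4*(5/3) = 20/3)
40*u((R(1, -1) + (1 + 1))**2, 13) = 40*(20/3) = 800/3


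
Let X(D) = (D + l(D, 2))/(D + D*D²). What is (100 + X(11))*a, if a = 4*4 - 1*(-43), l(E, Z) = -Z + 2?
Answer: 719859/122 ≈ 5900.5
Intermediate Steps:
l(E, Z) = 2 - Z
a = 59 (a = 16 + 43 = 59)
X(D) = D/(D + D³) (X(D) = (D + (2 - 1*2))/(D + D*D²) = (D + (2 - 2))/(D + D³) = (D + 0)/(D + D³) = D/(D + D³))
(100 + X(11))*a = (100 + 1/(1 + 11²))*59 = (100 + 1/(1 + 121))*59 = (100 + 1/122)*59 = (12201/122)*59 = 719859/122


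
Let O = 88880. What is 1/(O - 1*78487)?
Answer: 1/10393 ≈ 9.6219e-5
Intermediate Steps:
1/(O - 1*78487) = 1/(88880 - 1*78487) = 1/(88880 - 78487) = 1/10393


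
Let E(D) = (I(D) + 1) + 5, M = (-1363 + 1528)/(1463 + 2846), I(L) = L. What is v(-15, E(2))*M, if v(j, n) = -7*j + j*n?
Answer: -2475/4309 ≈ -0.57438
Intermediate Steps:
M = 165/4309 ≈ 0.038292
E(D) = 6 + D (E(D) = (D + 1) + 5 = (1 + D) + 5 = 6 + D)
v(-15, E(2))*M = -15*(-7 + (6 + 2))*(165/4309) = -15*(-7 + 8)*(165/4309) = -15*1*(165/4309) = -15*165/4309 = -2475/4309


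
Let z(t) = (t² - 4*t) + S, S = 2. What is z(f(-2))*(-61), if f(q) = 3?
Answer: 61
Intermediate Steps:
z(t) = 2 + t² - 4*t (z(t) = (t² - 4*t) + 2 = 2 + t² - 4*t)
z(f(-2))*(-61) = (2 + 3² - 4*3)*(-61) = (2 + 9 - 12)*(-61) = -1*(-61) = 61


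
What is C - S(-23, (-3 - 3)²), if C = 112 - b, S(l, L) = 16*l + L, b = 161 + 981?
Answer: -698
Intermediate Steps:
b = 1142
S(l, L) = L + 16*l
C = -1030 (C = 112 - 1*1142 = 112 - 1142 = -1030)
C - S(-23, (-3 - 3)²) = -1030 - ((-3 - 3)² + 16*(-23)) = -1030 - ((-6)² - 368) = -1030 - (36 - 368) = -1030 - 1*(-332) = -1030 + 332 = -698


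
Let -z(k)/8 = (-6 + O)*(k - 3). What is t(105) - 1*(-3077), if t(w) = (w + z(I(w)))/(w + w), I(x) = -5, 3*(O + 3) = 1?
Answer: 1937161/630 ≈ 3074.9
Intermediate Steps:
O = -8/3 (O = -3 + (⅓)*1 = -3 + ⅓ = -8/3 ≈ -2.6667)
z(k) = -208 + 208*k/3 (z(k) = -8*(-6 - 8/3)*(k - 3) = -(-208)*(-3 + k)/3 = -8*(26 - 26*k/3) = -208 + 208*k/3)
t(w) = (-1664/3 + w)/(2*w) (t(w) = (w + (-208 + (208/3)*(-5)))/(w + w) = (w + (-208 - 1040/3))/((2*w)) = (w - 1664/3)*(1/(2*w)) = (-1664/3 + w)*(1/(2*w)) = (-1664/3 + w)/(2*w))
t(105) - 1*(-3077) = (⅙)*(-1664 + 3*105)/105 - 1*(-3077) = (⅙)*(1/105)*(-1664 + 315) + 3077 = (⅙)*(1/105)*(-1349) + 3077 = -1349/630 + 3077 = 1937161/630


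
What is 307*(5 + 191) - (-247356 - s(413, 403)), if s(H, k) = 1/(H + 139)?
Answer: 169755457/552 ≈ 3.0753e+5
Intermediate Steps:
s(H, k) = 1/(139 + H)
307*(5 + 191) - (-247356 - s(413, 403)) = 307*(5 + 191) - (-247356 - 1/(139 + 413)) = 307*196 - (-247356 - 1/552) = 60172 - (-247356 - 1*1/552) = 60172 - (-247356 - 1/552) = 60172 - 1*(-136540513/552) = 60172 + 136540513/552 = 169755457/552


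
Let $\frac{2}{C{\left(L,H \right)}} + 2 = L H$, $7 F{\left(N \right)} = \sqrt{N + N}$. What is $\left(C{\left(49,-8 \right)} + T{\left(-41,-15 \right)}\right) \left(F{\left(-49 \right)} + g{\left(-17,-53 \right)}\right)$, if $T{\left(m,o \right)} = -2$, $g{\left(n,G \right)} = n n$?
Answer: $- \frac{114155}{197} - \frac{395 i \sqrt{2}}{197} \approx -579.47 - 2.8356 i$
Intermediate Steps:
$g{\left(n,G \right)} = n^{2}$
$F{\left(N \right)} = \frac{\sqrt{2} \sqrt{N}}{7}$ ($F{\left(N \right)} = \frac{\sqrt{N + N}}{7} = \frac{\sqrt{2 N}}{7} = \frac{\sqrt{2} \sqrt{N}}{7}$)
$C{\left(L,H \right)} = \frac{2}{-2 + H L}$ ($C{\left(L,H \right)} = \frac{2}{-2 + L H} = \frac{2}{-2 + H L}$)
$\left(C{\left(49,-8 \right)} + T{\left(-41,-15 \right)}\right) \left(F{\left(-49 \right)} + g{\left(-17,-53 \right)}\right) = \left(\frac{2}{-2 - 392} - 2\right) \left(\frac{\sqrt{2} \sqrt{-49}}{7} + \left(-17\right)^{2}\right) = \left(\frac{2}{-2 - 392} - 2\right) \left(\frac{\sqrt{2} \cdot 7 i}{7} + 289\right) = \left(\frac{2}{-394} - 2\right) \left(i \sqrt{2} + 289\right) = \left(2 \left(- \frac{1}{394}\right) - 2\right) \left(289 + i \sqrt{2}\right) = \left(- \frac{1}{197} - 2\right) \left(289 + i \sqrt{2}\right) = - \frac{395 \left(289 + i \sqrt{2}\right)}{197} = - \frac{114155}{197} - \frac{395 i \sqrt{2}}{197}$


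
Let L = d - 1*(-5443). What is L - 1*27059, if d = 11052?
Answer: -10564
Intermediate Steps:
L = 16495 (L = 11052 - 1*(-5443) = 11052 + 5443 = 16495)
L - 1*27059 = 16495 - 1*27059 = 16495 - 27059 = -10564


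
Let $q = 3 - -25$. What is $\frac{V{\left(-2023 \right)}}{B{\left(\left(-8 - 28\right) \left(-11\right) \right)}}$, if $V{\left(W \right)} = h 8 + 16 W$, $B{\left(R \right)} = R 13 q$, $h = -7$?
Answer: $- \frac{193}{858} \approx -0.22494$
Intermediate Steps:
$q = 28$ ($q = 3 + 25 = 28$)
$B{\left(R \right)} = 364 R$ ($B{\left(R \right)} = R 13 \cdot 28 = 13 R 28 = 364 R$)
$V{\left(W \right)} = -56 + 16 W$ ($V{\left(W \right)} = \left(-7\right) 8 + 16 W = -56 + 16 W$)
$\frac{V{\left(-2023 \right)}}{B{\left(\left(-8 - 28\right) \left(-11\right) \right)}} = \frac{-56 + 16 \left(-2023\right)}{364 \left(-8 - 28\right) \left(-11\right)} = \frac{-56 - 32368}{364 \left(\left(-36\right) \left(-11\right)\right)} = - \frac{32424}{364 \cdot 396} = - \frac{32424}{144144} = \left(-32424\right) \frac{1}{144144} = - \frac{193}{858}$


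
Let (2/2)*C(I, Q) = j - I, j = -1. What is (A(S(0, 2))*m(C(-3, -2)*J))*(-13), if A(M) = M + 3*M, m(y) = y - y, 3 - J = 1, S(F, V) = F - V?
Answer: 0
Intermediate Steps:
C(I, Q) = -1 - I
J = 2 (J = 3 - 1*1 = 3 - 1 = 2)
m(y) = 0
A(M) = 4*M
(A(S(0, 2))*m(C(-3, -2)*J))*(-13) = ((4*(0 - 1*2))*0)*(-13) = ((4*(0 - 2))*0)*(-13) = ((4*(-2))*0)*(-13) = -8*0*(-13) = 0*(-13) = 0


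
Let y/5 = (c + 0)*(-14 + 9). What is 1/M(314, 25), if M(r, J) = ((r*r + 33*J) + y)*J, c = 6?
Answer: 1/2481775 ≈ 4.0294e-7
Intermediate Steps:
y = -150 (y = 5*((6 + 0)*(-14 + 9)) = 5*(6*(-5)) = 5*(-30) = -150)
M(r, J) = J*(-150 + r² + 33*J) (M(r, J) = ((r*r + 33*J) - 150)*J = ((r² + 33*J) - 150)*J = (-150 + r² + 33*J)*J = J*(-150 + r² + 33*J))
1/M(314, 25) = 1/(25*(-150 + 314² + 33*25)) = 1/(25*(-150 + 98596 + 825)) = 1/(25*99271) = 1/2481775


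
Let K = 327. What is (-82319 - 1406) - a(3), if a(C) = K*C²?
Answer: -86668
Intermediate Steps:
a(C) = 327*C²
(-82319 - 1406) - a(3) = (-82319 - 1406) - 327*3² = -83725 - 327*9 = -83725 - 1*2943 = -83725 - 2943 = -86668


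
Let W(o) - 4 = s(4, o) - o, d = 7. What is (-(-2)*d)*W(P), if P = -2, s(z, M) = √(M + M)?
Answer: 84 + 28*I ≈ 84.0 + 28.0*I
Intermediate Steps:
s(z, M) = √2*√M (s(z, M) = √(2*M) = √2*√M)
W(o) = 4 - o + √2*√o (W(o) = 4 + (√2*√o - o) = 4 + (-o + √2*√o) = 4 - o + √2*√o)
(-(-2)*d)*W(P) = (-(-2)*7)*(4 - 1*(-2) + √2*√(-2)) = (-2*(-7))*(4 + 2 + √2*(I*√2)) = 14*(4 + 2 + 2*I) = 14*(6 + 2*I) = 84 + 28*I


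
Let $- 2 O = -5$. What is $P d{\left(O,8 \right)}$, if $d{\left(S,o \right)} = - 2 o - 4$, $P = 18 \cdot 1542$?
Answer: $-555120$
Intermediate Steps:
$O = \frac{5}{2}$ ($O = \left(- \frac{1}{2}\right) \left(-5\right) = \frac{5}{2} \approx 2.5$)
$P = 27756$
$d{\left(S,o \right)} = -4 - 2 o$
$P d{\left(O,8 \right)} = 27756 \left(-4 - 16\right) = 27756 \left(-20\right) = -555120$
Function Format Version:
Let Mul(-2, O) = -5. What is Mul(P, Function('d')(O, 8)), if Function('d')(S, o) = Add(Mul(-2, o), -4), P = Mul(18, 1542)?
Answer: -555120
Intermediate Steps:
O = Rational(5, 2) (O = Mul(Rational(-1, 2), -5) = Rational(5, 2) ≈ 2.5000)
P = 27756
Function('d')(S, o) = Add(-4, Mul(-2, o))
Mul(P, Function('d')(O, 8)) = Mul(27756, Add(-4, Mul(-2, 8))) = Mul(27756, Add(-4, -16)) = Mul(27756, -20) = -555120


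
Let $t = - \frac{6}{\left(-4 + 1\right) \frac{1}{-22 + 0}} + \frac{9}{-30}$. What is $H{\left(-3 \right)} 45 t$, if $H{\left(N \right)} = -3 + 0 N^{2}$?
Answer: $\frac{11961}{2} \approx 5980.5$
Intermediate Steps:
$H{\left(N \right)} = -3$ ($H{\left(N \right)} = -3 + 0 = -3$)
$t = - \frac{443}{10}$ ($t = - \frac{6}{\left(-3\right) \frac{1}{-22}} + 9 \left(- \frac{1}{30}\right) = - \frac{6}{\left(-3\right) \left(- \frac{1}{22}\right)} - \frac{3}{10} = - \frac{6}{\frac{3}{22}} - \frac{3}{10} = \left(-6\right) \frac{22}{3} - \frac{3}{10} = -44 - \frac{3}{10} = - \frac{443}{10} \approx -44.3$)
$H{\left(-3 \right)} 45 t = \left(-3\right) 45 \left(- \frac{443}{10}\right) = \left(-135\right) \left(- \frac{443}{10}\right) = \frac{11961}{2}$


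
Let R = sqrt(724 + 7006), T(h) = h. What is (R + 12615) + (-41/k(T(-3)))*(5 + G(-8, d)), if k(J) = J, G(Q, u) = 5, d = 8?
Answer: 38255/3 + sqrt(7730) ≈ 12840.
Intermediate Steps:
R = sqrt(7730) ≈ 87.920
(R + 12615) + (-41/k(T(-3)))*(5 + G(-8, d)) = (sqrt(7730) + 12615) + (-41/(-3))*(5 + 5) = (12615 + sqrt(7730)) - 41*(-1/3)*10 = (12615 + sqrt(7730)) + (41/3)*10 = (12615 + sqrt(7730)) + 410/3 = 38255/3 + sqrt(7730)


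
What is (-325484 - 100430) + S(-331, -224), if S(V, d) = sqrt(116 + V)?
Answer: -425914 + I*sqrt(215) ≈ -4.2591e+5 + 14.663*I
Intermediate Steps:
(-325484 - 100430) + S(-331, -224) = (-325484 - 100430) + sqrt(116 - 331) = -425914 + sqrt(-215) = -425914 + I*sqrt(215)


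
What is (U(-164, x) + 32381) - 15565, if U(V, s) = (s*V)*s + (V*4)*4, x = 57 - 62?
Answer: 10092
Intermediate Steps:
x = -5
U(V, s) = 16*V + V*s**2 (U(V, s) = (V*s)*s + (4*V)*4 = V*s**2 + 16*V = 16*V + V*s**2)
(U(-164, x) + 32381) - 15565 = (-164*(16 + (-5)**2) + 32381) - 15565 = (-164*(16 + 25) + 32381) - 15565 = (-164*41 + 32381) - 15565 = (-6724 + 32381) - 15565 = 25657 - 15565 = 10092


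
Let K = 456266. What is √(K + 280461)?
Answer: √736727 ≈ 858.33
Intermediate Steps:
√(K + 280461) = √(456266 + 280461) = √736727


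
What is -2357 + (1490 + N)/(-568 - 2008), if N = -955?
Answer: -6072167/2576 ≈ -2357.2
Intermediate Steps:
-2357 + (1490 + N)/(-568 - 2008) = -2357 + (1490 - 955)/(-568 - 2008) = -2357 + 535/(-2576) = -2357 + 535*(-1/2576) = -2357 - 535/2576 = -6072167/2576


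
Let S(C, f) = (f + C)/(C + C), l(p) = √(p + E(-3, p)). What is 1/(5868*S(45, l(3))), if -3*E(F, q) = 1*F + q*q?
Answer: 5/14996 ≈ 0.00033342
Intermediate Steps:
E(F, q) = -F/3 - q²/3 (E(F, q) = -(1*F + q*q)/3 = -(F + q²)/3 = -F/3 - q²/3)
l(p) = √(1 + p - p²/3) (l(p) = √(p + (-⅓*(-3) - p²/3)) = √(p + (1 - p²/3)) = √(1 + p - p²/3))
S(C, f) = (C + f)/(2*C) (S(C, f) = (C + f)/((2*C)) = (C + f)*(1/(2*C)) = (C + f)/(2*C))
1/(5868*S(45, l(3))) = 1/(5868*(((½)*(45 + √(9 - 3*3² + 9*3)/3)/45))) = 1/(5868*(((½)*(1/45)*(45 + √(9 - 3*9 + 27)/3)))) = 1/(5868*(((½)*(1/45)*(45 + √(9 - 27 + 27)/3)))) = 1/(5868*(((½)*(1/45)*(45 + √9/3)))) = 1/(5868*(((½)*(1/45)*(45 + (⅓)*3)))) = 1/(5868*(((½)*(1/45)*(45 + 1)))) = 1/(5868*(((½)*(1/45)*46))) = 1/(5868*(23/45)) = (1/5868)*(45/23) = 5/14996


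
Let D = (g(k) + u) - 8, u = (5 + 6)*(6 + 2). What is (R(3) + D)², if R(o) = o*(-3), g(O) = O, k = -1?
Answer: 4900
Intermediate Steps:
u = 88 (u = 11*8 = 88)
D = 79 (D = (-1 + 88) - 8 = 87 - 8 = 79)
R(o) = -3*o
(R(3) + D)² = (-3*3 + 79)² = (-9 + 79)² = 70² = 4900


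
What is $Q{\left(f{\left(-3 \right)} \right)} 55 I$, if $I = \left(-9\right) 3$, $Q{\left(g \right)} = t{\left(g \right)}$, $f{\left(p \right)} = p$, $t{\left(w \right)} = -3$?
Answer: $4455$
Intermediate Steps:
$Q{\left(g \right)} = -3$
$I = -27$
$Q{\left(f{\left(-3 \right)} \right)} 55 I = \left(-3\right) 55 \left(-27\right) = \left(-165\right) \left(-27\right) = 4455$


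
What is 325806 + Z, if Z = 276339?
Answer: 602145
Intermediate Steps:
325806 + Z = 325806 + 276339 = 602145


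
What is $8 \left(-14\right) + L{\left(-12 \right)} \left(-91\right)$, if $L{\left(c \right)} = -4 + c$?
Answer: $1344$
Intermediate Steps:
$8 \left(-14\right) + L{\left(-12 \right)} \left(-91\right) = 8 \left(-14\right) + \left(-4 - 12\right) \left(-91\right) = -112 - -1456 = -112 + 1456 = 1344$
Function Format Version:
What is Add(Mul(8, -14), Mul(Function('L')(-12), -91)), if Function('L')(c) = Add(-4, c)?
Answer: 1344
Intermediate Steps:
Add(Mul(8, -14), Mul(Function('L')(-12), -91)) = Add(Mul(8, -14), Mul(Add(-4, -12), -91)) = Add(-112, Mul(-16, -91)) = Add(-112, 1456) = 1344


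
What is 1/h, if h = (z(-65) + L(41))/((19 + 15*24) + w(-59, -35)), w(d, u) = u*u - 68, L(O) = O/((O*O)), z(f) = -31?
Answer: -31488/635 ≈ -49.587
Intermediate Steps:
L(O) = 1/O (L(O) = O/(O**2) = O/O**2 = 1/O)
w(d, u) = -68 + u**2 (w(d, u) = u**2 - 68 = -68 + u**2)
h = -635/31488 (h = (-31 + 1/41)/((19 + 15*24) + (-68 + (-35)**2)) = (-31 + 1/41)/((19 + 360) + (-68 + 1225)) = -1270/(41*(379 + 1157)) = -1270/41/1536 = -1270/41*1/1536 = -635/31488 ≈ -0.020166)
1/h = 1/(-635/31488) = -31488/635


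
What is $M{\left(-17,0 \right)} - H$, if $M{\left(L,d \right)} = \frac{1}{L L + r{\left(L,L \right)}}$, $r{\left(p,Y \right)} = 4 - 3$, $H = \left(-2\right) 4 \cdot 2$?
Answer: $\frac{4641}{290} \approx 16.003$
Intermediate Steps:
$H = -16$ ($H = \left(-8\right) 2 = -16$)
$r{\left(p,Y \right)} = 1$
$M{\left(L,d \right)} = \frac{1}{1 + L^{2}}$ ($M{\left(L,d \right)} = \frac{1}{L L + 1} = \frac{1}{L^{2} + 1} = \frac{1}{1 + L^{2}}$)
$M{\left(-17,0 \right)} - H = \frac{1}{1 + \left(-17\right)^{2}} - -16 = \frac{1}{1 + 289} + 16 = \frac{1}{290} + 16 = \frac{4641}{290}$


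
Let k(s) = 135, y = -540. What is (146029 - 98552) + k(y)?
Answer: 47612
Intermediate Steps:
(146029 - 98552) + k(y) = (146029 - 98552) + 135 = 47477 + 135 = 47612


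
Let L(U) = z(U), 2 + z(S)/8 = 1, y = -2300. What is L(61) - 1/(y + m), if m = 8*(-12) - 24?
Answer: -19359/2420 ≈ -7.9996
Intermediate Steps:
m = -120 (m = -96 - 24 = -120)
z(S) = -8 (z(S) = -16 + 8*1 = -16 + 8 = -8)
L(U) = -8
L(61) - 1/(y + m) = -8 - 1/(-2300 - 120) = -8 - 1/(-2420) = -8 - 1*(-1/2420) = -8 + 1/2420 = -19359/2420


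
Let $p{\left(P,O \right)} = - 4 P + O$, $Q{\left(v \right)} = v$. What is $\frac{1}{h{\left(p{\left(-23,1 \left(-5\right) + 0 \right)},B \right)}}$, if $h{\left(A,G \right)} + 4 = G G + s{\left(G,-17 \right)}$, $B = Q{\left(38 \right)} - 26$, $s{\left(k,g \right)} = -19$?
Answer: $\frac{1}{121} \approx 0.0082645$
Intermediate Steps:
$p{\left(P,O \right)} = O - 4 P$
$B = 12$ ($B = 38 - 26 = 12$)
$h{\left(A,G \right)} = -23 + G^{2}$ ($h{\left(A,G \right)} = -4 + \left(G G - 19\right) = -4 + \left(G^{2} - 19\right) = -4 + \left(-19 + G^{2}\right) = -23 + G^{2}$)
$\frac{1}{h{\left(p{\left(-23,1 \left(-5\right) + 0 \right)},B \right)}} = \frac{1}{-23 + 12^{2}} = \frac{1}{-23 + 144} = \frac{1}{121}$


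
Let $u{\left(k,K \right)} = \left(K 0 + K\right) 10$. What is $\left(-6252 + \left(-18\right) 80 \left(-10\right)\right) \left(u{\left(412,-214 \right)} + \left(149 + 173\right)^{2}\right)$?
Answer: $827380512$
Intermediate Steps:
$u{\left(k,K \right)} = 10 K$ ($u{\left(k,K \right)} = \left(0 + K\right) 10 = K 10 = 10 K$)
$\left(-6252 + \left(-18\right) 80 \left(-10\right)\right) \left(u{\left(412,-214 \right)} + \left(149 + 173\right)^{2}\right) = \left(-6252 + \left(-18\right) 80 \left(-10\right)\right) \left(10 \left(-214\right) + \left(149 + 173\right)^{2}\right) = \left(-6252 - -14400\right) \left(-2140 + 322^{2}\right) = \left(-6252 + 14400\right) \left(-2140 + 103684\right) = 8148 \cdot 101544 = 827380512$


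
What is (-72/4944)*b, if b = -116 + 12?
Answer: 156/103 ≈ 1.5146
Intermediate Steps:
b = -104
(-72/4944)*b = -72/4944*(-104) = -72*1/4944*(-104) = -3/206*(-104) = 156/103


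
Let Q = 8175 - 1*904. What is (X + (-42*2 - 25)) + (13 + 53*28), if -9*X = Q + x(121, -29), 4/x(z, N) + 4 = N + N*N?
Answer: 351547/606 ≈ 580.11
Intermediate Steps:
x(z, N) = 4/(-4 + N + N²) (x(z, N) = 4/(-4 + (N + N*N)) = 4/(-4 + (N + N²)) = 4/(-4 + N + N²))
Q = 7271 (Q = 8175 - 904 = 7271)
X = -489581/606 (X = -(7271 + 4/(-4 - 29 + (-29)²))/9 = -(7271 + 4/(-4 - 29 + 841))/9 = -(7271 + 4/808)/9 = -(7271 + 4*(1/808))/9 = -(7271 + 1/202)/9 = -⅑*1468743/202 = -489581/606 ≈ -807.89)
(X + (-42*2 - 25)) + (13 + 53*28) = (-489581/606 + (-42*2 - 25)) + (13 + 53*28) = (-489581/606 + (-84 - 25)) + (13 + 1484) = (-489581/606 - 109) + 1497 = -555635/606 + 1497 = 351547/606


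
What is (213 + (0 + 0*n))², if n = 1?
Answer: 45369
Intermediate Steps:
(213 + (0 + 0*n))² = (213 + (0 + 0*1))² = (213 + (0 + 0))² = (213 + 0)² = 213² = 45369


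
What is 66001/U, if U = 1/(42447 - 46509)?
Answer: -268096062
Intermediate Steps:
U = -1/4062 (U = 1/(-4062) = -1/4062 ≈ -0.00024618)
66001/U = 66001/(-1/4062) = 66001*(-4062) = -268096062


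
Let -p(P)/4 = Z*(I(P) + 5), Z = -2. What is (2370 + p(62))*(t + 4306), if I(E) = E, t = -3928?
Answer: 1098468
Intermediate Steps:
p(P) = 40 + 8*P (p(P) = -(-8)*(P + 5) = -(-8)*(5 + P) = -4*(-10 - 2*P) = 40 + 8*P)
(2370 + p(62))*(t + 4306) = (2370 + (40 + 8*62))*(-3928 + 4306) = (2370 + (40 + 496))*378 = (2370 + 536)*378 = 2906*378 = 1098468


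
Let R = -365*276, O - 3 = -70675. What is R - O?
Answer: -30068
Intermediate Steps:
O = -70672 (O = 3 - 70675 = -70672)
R = -100740
R - O = -100740 - 1*(-70672) = -100740 + 70672 = -30068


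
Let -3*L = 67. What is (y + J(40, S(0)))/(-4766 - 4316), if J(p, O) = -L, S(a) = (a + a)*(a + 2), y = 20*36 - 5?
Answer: -1106/13623 ≈ -0.081186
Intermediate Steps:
L = -67/3 (L = -⅓*67 = -67/3 ≈ -22.333)
y = 715 (y = 720 - 5 = 715)
S(a) = 2*a*(2 + a) (S(a) = (2*a)*(2 + a) = 2*a*(2 + a))
J(p, O) = 67/3 (J(p, O) = -1*(-67/3) = 67/3)
(y + J(40, S(0)))/(-4766 - 4316) = (715 + 67/3)/(-4766 - 4316) = (2212/3)/(-9082) = (2212/3)*(-1/9082) = -1106/13623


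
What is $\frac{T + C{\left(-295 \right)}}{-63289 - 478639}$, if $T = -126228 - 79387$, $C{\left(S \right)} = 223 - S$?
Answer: $\frac{205097}{541928} \approx 0.37846$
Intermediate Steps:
$T = -205615$
$\frac{T + C{\left(-295 \right)}}{-63289 - 478639} = \frac{-205615 + \left(223 - -295\right)}{-63289 - 478639} = \frac{-205615 + \left(223 + 295\right)}{-541928} = \left(-205615 + 518\right) \left(- \frac{1}{541928}\right) = \left(-205097\right) \left(- \frac{1}{541928}\right) = \frac{205097}{541928}$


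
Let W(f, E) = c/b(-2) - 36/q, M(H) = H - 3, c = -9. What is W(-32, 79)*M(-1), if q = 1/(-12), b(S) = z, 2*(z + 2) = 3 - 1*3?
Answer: -1746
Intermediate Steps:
z = -2 (z = -2 + (3 - 1*3)/2 = -2 + (3 - 3)/2 = -2 + (½)*0 = -2 + 0 = -2)
M(H) = -3 + H
b(S) = -2
q = -1/12 ≈ -0.083333
W(f, E) = 873/2 (W(f, E) = -9/(-2) - 36/(-1/12) = -9*(-½) - 36*(-12) = 9/2 + 432 = 873/2)
W(-32, 79)*M(-1) = 873*(-3 - 1)/2 = (873/2)*(-4) = -1746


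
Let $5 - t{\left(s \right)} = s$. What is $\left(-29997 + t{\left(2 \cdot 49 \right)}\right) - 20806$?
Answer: $-50896$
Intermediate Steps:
$t{\left(s \right)} = 5 - s$
$\left(-29997 + t{\left(2 \cdot 49 \right)}\right) - 20806 = \left(-29997 + \left(5 - 2 \cdot 49\right)\right) - 20806 = \left(-29997 + \left(5 - 98\right)\right) - 20806 = \left(-29997 - 93\right) - 20806 = -30090 - 20806 = -50896$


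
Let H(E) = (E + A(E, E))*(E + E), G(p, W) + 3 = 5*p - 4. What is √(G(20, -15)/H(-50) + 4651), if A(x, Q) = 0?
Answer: √46510186/100 ≈ 68.198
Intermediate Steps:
G(p, W) = -7 + 5*p (G(p, W) = -3 + (5*p - 4) = -3 + (-4 + 5*p) = -7 + 5*p)
H(E) = 2*E² (H(E) = (E + 0)*(E + E) = E*(2*E) = 2*E²)
√(G(20, -15)/H(-50) + 4651) = √((-7 + 5*20)/((2*(-50)²)) + 4651) = √((-7 + 100)/((2*2500)) + 4651) = √(93/5000 + 4651) = √(23255093/5000) = √46510186/100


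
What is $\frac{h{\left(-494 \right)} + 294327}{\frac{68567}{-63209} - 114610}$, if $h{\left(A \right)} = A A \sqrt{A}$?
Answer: $- \frac{18604115343}{7244452057} - \frac{15425271524 i \sqrt{494}}{7244452057} \approx -2.5681 - 47.325 i$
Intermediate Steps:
$h{\left(A \right)} = A^{\frac{5}{2}}$ ($h{\left(A \right)} = A^{2} \sqrt{A} = A^{\frac{5}{2}}$)
$\frac{h{\left(-494 \right)} + 294327}{\frac{68567}{-63209} - 114610} = \frac{\left(-494\right)^{\frac{5}{2}} + 294327}{\frac{68567}{-63209} - 114610} = \frac{244036 i \sqrt{494} + 294327}{68567 \left(- \frac{1}{63209}\right) - 114610} = \frac{294327 + 244036 i \sqrt{494}}{- \frac{68567}{63209} - 114610} = \frac{294327 + 244036 i \sqrt{494}}{- \frac{7244452057}{63209}} = \left(294327 + 244036 i \sqrt{494}\right) \left(- \frac{63209}{7244452057}\right) = - \frac{18604115343}{7244452057} - \frac{15425271524 i \sqrt{494}}{7244452057}$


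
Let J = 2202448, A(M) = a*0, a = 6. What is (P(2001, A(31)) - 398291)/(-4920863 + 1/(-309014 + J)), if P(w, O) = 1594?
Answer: 751119587498/9317329313541 ≈ 0.080615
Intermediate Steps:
A(M) = 0 (A(M) = 6*0 = 0)
(P(2001, A(31)) - 398291)/(-4920863 + 1/(-309014 + J)) = (1594 - 398291)/(-4920863 + 1/(-309014 + 2202448)) = -396697/(-4920863 + 1/1893434) = -396697/(-9317329313541/1893434) = -396697*(-1893434/9317329313541) = 751119587498/9317329313541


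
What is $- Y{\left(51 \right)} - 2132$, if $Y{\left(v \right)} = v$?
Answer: $-2183$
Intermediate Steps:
$- Y{\left(51 \right)} - 2132 = \left(-1\right) 51 - 2132 = -51 - 2132 = -2183$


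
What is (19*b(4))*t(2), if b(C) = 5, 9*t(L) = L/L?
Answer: 95/9 ≈ 10.556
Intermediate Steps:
t(L) = ⅑ (t(L) = (L/L)/9 = (⅑)*1 = ⅑)
(19*b(4))*t(2) = (19*5)*(⅑) = 95*(⅑) = 95/9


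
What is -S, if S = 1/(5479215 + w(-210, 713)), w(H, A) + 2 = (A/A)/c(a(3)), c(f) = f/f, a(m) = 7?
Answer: -1/5479214 ≈ -1.8251e-7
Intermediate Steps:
c(f) = 1
w(H, A) = -1 (w(H, A) = -2 + (A/A)/1 = -2 + 1*1 = -2 + 1 = -1)
S = 1/5479214 (S = 1/(5479215 - 1) = 1/5479214 ≈ 1.8251e-7)
-S = -1*1/5479214 = -1/5479214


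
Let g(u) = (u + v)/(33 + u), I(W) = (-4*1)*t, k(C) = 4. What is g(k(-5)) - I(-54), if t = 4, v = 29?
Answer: 625/37 ≈ 16.892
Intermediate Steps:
I(W) = -16 (I(W) = -4*1*4 = -4*4 = -16)
g(u) = (29 + u)/(33 + u) (g(u) = (u + 29)/(33 + u) = (29 + u)/(33 + u))
g(k(-5)) - I(-54) = (29 + 4)/(33 + 4) - 1*(-16) = 33/37 + 16 = 625/37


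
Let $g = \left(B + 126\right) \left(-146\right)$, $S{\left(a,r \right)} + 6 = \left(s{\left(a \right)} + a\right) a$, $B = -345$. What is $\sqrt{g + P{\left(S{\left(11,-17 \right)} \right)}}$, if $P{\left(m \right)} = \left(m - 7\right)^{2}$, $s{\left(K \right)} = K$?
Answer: $\sqrt{84415} \approx 290.54$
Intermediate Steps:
$S{\left(a,r \right)} = -6 + 2 a^{2}$ ($S{\left(a,r \right)} = -6 + \left(a + a\right) a = -6 + 2 a a = -6 + 2 a^{2}$)
$g = 31974$ ($g = \left(-345 + 126\right) \left(-146\right) = \left(-219\right) \left(-146\right) = 31974$)
$P{\left(m \right)} = \left(-7 + m\right)^{2}$
$\sqrt{g + P{\left(S{\left(11,-17 \right)} \right)}} = \sqrt{31974 + \left(-7 - \left(6 - 2 \cdot 11^{2}\right)\right)^{2}} = \sqrt{31974 + \left(-7 + \left(-6 + 2 \cdot 121\right)\right)^{2}} = \sqrt{31974 + \left(-7 + \left(-6 + 242\right)\right)^{2}} = \sqrt{31974 + \left(-7 + 236\right)^{2}} = \sqrt{31974 + 229^{2}} = \sqrt{31974 + 52441} = \sqrt{84415}$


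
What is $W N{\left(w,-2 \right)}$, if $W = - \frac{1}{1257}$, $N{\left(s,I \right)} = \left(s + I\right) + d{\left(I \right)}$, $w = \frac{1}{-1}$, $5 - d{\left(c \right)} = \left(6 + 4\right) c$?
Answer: $- \frac{22}{1257} \approx -0.017502$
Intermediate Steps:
$d{\left(c \right)} = 5 - 10 c$ ($d{\left(c \right)} = 5 - \left(6 + 4\right) c = 5 - 10 c$)
$w = -1$
$N{\left(s,I \right)} = 5 + s - 9 I$ ($N{\left(s,I \right)} = \left(s + I\right) - \left(-5 + 10 I\right) = \left(I + s\right) - \left(-5 + 10 I\right) = 5 + s - 9 I$)
$W = - \frac{1}{1257}$ ($W = \left(-1\right) \frac{1}{1257} = - \frac{1}{1257} \approx -0.00079555$)
$W N{\left(w,-2 \right)} = - \frac{5 - 1 - -18}{1257} = - \frac{5 - 1 + 18}{1257} = \left(- \frac{1}{1257}\right) 22 = - \frac{22}{1257}$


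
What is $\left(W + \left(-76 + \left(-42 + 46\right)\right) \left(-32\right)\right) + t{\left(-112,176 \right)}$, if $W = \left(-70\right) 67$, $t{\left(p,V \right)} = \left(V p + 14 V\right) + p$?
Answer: $-19746$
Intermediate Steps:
$t{\left(p,V \right)} = p + 14 V + V p$ ($t{\left(p,V \right)} = \left(14 V + V p\right) + p = p + 14 V + V p$)
$W = -4690$
$\left(W + \left(-76 + \left(-42 + 46\right)\right) \left(-32\right)\right) + t{\left(-112,176 \right)} = \left(-4690 + \left(-76 + \left(-42 + 46\right)\right) \left(-32\right)\right) + \left(-112 + 14 \cdot 176 + 176 \left(-112\right)\right) = \left(-4690 + \left(-76 + 4\right) \left(-32\right)\right) - 17360 = \left(-4690 - -2304\right) - 17360 = \left(-4690 + 2304\right) - 17360 = -2386 - 17360 = -19746$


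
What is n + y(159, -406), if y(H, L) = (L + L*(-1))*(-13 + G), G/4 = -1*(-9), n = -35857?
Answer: -35857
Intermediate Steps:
G = 36 (G = 4*(-1*(-9)) = 4*9 = 36)
y(H, L) = 0 (y(H, L) = (L + L*(-1))*(-13 + 36) = (L - L)*23 = 0*23 = 0)
n + y(159, -406) = -35857 + 0 = -35857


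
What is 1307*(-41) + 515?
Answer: -53072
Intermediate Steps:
1307*(-41) + 515 = -53587 + 515 = -53072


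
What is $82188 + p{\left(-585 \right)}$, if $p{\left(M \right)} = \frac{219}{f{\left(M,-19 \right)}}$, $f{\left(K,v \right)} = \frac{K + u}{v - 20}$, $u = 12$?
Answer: $\frac{15700755}{191} \approx 82203.0$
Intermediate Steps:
$f{\left(K,v \right)} = \frac{12 + K}{-20 + v}$ ($f{\left(K,v \right)} = \frac{K + 12}{v - 20} = \frac{12 + K}{-20 + v}$)
$p{\left(M \right)} = \frac{219}{- \frac{4}{13} - \frac{M}{39}}$ ($p{\left(M \right)} = \frac{219}{\frac{1}{-20 - 19} \left(12 + M\right)} = \frac{219}{\frac{1}{-39} \left(12 + M\right)} = \frac{219}{\left(- \frac{1}{39}\right) \left(12 + M\right)} = \frac{219}{- \frac{4}{13} - \frac{M}{39}}$)
$82188 + p{\left(-585 \right)} = 82188 - \frac{8541}{12 - 585} = 82188 - \frac{8541}{-573} = 82188 - - \frac{2847}{191} = 82188 + \frac{2847}{191} = \frac{15700755}{191}$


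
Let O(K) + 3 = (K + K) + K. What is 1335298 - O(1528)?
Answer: 1330717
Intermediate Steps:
O(K) = -3 + 3*K (O(K) = -3 + ((K + K) + K) = -3 + (2*K + K) = -3 + 3*K)
1335298 - O(1528) = 1335298 - (-3 + 3*1528) = 1335298 - (-3 + 4584) = 1335298 - 1*4581 = 1335298 - 4581 = 1330717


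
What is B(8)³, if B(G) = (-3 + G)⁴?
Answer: 244140625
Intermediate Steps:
B(8)³ = ((-3 + 8)⁴)³ = (5⁴)³ = 625³ = 244140625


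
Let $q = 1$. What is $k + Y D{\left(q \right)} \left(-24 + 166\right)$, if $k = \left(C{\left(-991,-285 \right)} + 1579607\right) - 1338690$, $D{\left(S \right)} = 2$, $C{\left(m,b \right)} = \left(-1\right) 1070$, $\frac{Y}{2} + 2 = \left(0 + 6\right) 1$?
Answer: $242119$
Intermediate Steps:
$Y = 8$ ($Y = -4 + 2 \left(0 + 6\right) 1 = -4 + 2 \cdot 6 \cdot 1 = -4 + 2 \cdot 6 = -4 + 12 = 8$)
$C{\left(m,b \right)} = -1070$
$k = 239847$ ($k = \left(-1070 + 1579607\right) - 1338690 = 1578537 - 1338690 = 239847$)
$k + Y D{\left(q \right)} \left(-24 + 166\right) = 239847 + 8 \cdot 2 \left(-24 + 166\right) = 239847 + 16 \cdot 142 = 239847 + 2272 = 242119$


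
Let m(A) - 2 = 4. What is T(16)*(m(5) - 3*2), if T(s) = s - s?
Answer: 0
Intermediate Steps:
m(A) = 6 (m(A) = 2 + 4 = 6)
T(s) = 0
T(16)*(m(5) - 3*2) = 0*(6 - 3*2) = 0*(6 - 6) = 0*0 = 0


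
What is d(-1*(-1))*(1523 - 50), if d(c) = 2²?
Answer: 5892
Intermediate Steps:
d(c) = 4
d(-1*(-1))*(1523 - 50) = 4*(1523 - 50) = 4*1473 = 5892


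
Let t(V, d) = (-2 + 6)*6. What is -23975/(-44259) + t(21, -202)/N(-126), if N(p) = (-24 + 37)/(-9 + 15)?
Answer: 6684971/575367 ≈ 11.619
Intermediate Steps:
N(p) = 13/6
t(V, d) = 24 (t(V, d) = 4*6 = 24)
-23975/(-44259) + t(21, -202)/N(-126) = -23975/(-44259) + 24/(13/6) = -23975*(-1/44259) + 24*(6/13) = 23975/44259 + 144/13 = 6684971/575367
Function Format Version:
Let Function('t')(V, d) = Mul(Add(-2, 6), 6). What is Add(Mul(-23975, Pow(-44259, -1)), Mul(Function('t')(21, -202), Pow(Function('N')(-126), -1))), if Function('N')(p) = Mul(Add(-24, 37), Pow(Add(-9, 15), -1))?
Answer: Rational(6684971, 575367) ≈ 11.619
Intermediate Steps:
Function('N')(p) = Rational(13, 6) (Function('N')(p) = Mul(13, Pow(6, -1)) = Mul(13, Rational(1, 6)) = Rational(13, 6))
Function('t')(V, d) = 24 (Function('t')(V, d) = Mul(4, 6) = 24)
Add(Mul(-23975, Pow(-44259, -1)), Mul(Function('t')(21, -202), Pow(Function('N')(-126), -1))) = Add(Mul(-23975, Pow(-44259, -1)), Mul(24, Pow(Rational(13, 6), -1))) = Add(Mul(-23975, Rational(-1, 44259)), Mul(24, Rational(6, 13))) = Add(Rational(23975, 44259), Rational(144, 13)) = Rational(6684971, 575367)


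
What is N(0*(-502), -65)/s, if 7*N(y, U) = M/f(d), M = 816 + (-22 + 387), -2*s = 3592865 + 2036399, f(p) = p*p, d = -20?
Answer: -1181/7880969600 ≈ -1.4985e-7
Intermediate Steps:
f(p) = p²
s = -2814632 (s = -(3592865 + 2036399)/2 = -½*5629264 = -2814632)
M = 1181 (M = 816 + 365 = 1181)
N(y, U) = 1181/2800 (N(y, U) = (1181/((-20)²))/7 = (1181/400)/7 = (1181*(1/400))/7 = (⅐)*(1181/400) = 1181/2800)
N(0*(-502), -65)/s = (1181/2800)/(-2814632) = (1181/2800)*(-1/2814632) = -1181/7880969600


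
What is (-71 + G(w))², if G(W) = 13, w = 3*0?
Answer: 3364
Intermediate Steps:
w = 0
(-71 + G(w))² = (-71 + 13)² = (-58)² = 3364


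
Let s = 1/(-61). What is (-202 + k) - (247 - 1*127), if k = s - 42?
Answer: -22205/61 ≈ -364.02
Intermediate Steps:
s = -1/61 ≈ -0.016393
k = -2563/61 (k = -1/61 - 42 = -2563/61 ≈ -42.016)
(-202 + k) - (247 - 1*127) = (-202 - 2563/61) - (247 - 1*127) = -14885/61 - (247 - 127) = -14885/61 - 1*120 = -14885/61 - 120 = -22205/61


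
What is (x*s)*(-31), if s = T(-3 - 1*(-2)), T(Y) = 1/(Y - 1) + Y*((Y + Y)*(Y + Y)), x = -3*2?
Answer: -837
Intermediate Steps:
x = -6
T(Y) = 1/(-1 + Y) + 4*Y³ (T(Y) = 1/(-1 + Y) + Y*((2*Y)*(2*Y)) = 1/(-1 + Y) + Y*(4*Y²) = 1/(-1 + Y) + 4*Y³)
s = -9/2 (s = (1 - 4*(-3 - 1*(-2))³ + 4*(-3 - 1*(-2))⁴)/(-1 + (-3 - 1*(-2))) = (1 - 4*(-3 + 2)³ + 4*(-3 + 2)⁴)/(-1 + (-3 + 2)) = (1 - 4*(-1)³ + 4*(-1)⁴)/(-1 - 1) = (1 - 4*(-1) + 4*1)/(-2) = -(1 + 4 + 4)/2 = -½*9 = -9/2 ≈ -4.5000)
(x*s)*(-31) = -6*(-9/2)*(-31) = 27*(-31) = -837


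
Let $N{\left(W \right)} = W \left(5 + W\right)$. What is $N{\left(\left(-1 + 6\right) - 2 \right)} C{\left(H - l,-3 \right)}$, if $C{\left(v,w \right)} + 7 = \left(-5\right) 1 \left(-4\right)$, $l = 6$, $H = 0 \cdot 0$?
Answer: $312$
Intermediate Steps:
$H = 0$
$C{\left(v,w \right)} = 13$ ($C{\left(v,w \right)} = -7 + \left(-5\right) 1 \left(-4\right) = -7 - -20 = -7 + 20 = 13$)
$N{\left(\left(-1 + 6\right) - 2 \right)} C{\left(H - l,-3 \right)} = \left(\left(-1 + 6\right) - 2\right) \left(5 + \left(\left(-1 + 6\right) - 2\right)\right) 13 = \left(5 - 2\right) \left(5 + \left(5 - 2\right)\right) 13 = 3 \left(5 + 3\right) 13 = 3 \cdot 8 \cdot 13 = 24 \cdot 13 = 312$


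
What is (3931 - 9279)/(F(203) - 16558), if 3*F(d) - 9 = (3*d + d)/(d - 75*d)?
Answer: 593628/1837607 ≈ 0.32304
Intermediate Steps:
F(d) = 331/111 (F(d) = 3 + ((3*d + d)/(d - 75*d))/3 = 3 + ((4*d)/((-74*d)))/3 = 3 + ((4*d)*(-1/(74*d)))/3 = 3 + (1/3)*(-2/37) = 3 - 2/111 = 331/111)
(3931 - 9279)/(F(203) - 16558) = (3931 - 9279)/(331/111 - 16558) = -5348/(-1837607/111) = -5348*(-111/1837607) = 593628/1837607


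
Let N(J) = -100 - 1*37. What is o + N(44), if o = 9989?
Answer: 9852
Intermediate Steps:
N(J) = -137 (N(J) = -100 - 37 = -137)
o + N(44) = 9989 - 137 = 9852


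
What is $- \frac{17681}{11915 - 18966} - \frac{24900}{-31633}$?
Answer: $\frac{734872973}{223044283} \approx 3.2947$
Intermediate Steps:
$- \frac{17681}{11915 - 18966} - \frac{24900}{-31633} = - \frac{17681}{-7051} - - \frac{24900}{31633} = \left(-17681\right) \left(- \frac{1}{7051}\right) + \frac{24900}{31633} = \frac{17681}{7051} + \frac{24900}{31633} = \frac{734872973}{223044283}$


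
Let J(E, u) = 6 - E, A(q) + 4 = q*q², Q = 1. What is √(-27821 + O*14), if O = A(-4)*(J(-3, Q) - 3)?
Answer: I*√33533 ≈ 183.12*I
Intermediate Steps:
A(q) = -4 + q³ (A(q) = -4 + q*q² = -4 + q³)
O = -408 (O = (-4 + (-4)³)*((6 - 1*(-3)) - 3) = (-4 - 64)*((6 + 3) - 3) = -68*(9 - 3) = -68*6 = -408)
√(-27821 + O*14) = √(-27821 - 408*14) = √(-27821 - 5712) = √(-33533) = I*√33533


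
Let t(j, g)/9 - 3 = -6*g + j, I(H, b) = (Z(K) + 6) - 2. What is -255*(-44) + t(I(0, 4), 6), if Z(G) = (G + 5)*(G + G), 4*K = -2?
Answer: 21837/2 ≈ 10919.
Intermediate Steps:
K = -½ (K = (¼)*(-2) = -½ ≈ -0.50000)
Z(G) = 2*G*(5 + G) (Z(G) = (5 + G)*(2*G) = 2*G*(5 + G))
I(H, b) = -½ (I(H, b) = (2*(-½)*(5 - ½) + 6) - 2 = (2*(-½)*(9/2) + 6) - 2 = (-9/2 + 6) - 2 = 3/2 - 2 = -½)
t(j, g) = 27 - 54*g + 9*j (t(j, g) = 27 + 9*(-6*g + j) = 27 + 9*(j - 6*g) = 27 + (-54*g + 9*j) = 27 - 54*g + 9*j)
-255*(-44) + t(I(0, 4), 6) = -255*(-44) + (27 - 54*6 + 9*(-½)) = 11220 + (27 - 324 - 9/2) = 11220 - 603/2 = 21837/2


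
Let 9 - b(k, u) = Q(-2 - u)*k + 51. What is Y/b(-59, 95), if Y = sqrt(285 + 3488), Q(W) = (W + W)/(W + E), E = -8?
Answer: 735*sqrt(77)/7036 ≈ 0.91666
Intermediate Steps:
Q(W) = 2*W/(-8 + W) (Q(W) = (W + W)/(W - 8) = (2*W)/(-8 + W) = 2*W/(-8 + W))
b(k, u) = -42 - 2*k*(-2 - u)/(-10 - u) (b(k, u) = 9 - ((2*(-2 - u)/(-8 + (-2 - u)))*k + 51) = 9 - ((2*(-2 - u)/(-10 - u))*k + 51) = 9 - (2*k*(-2 - u)/(-10 - u) + 51) = 9 - (51 + 2*k*(-2 - u)/(-10 - u)) = 9 + (-51 - 2*k*(-2 - u)/(-10 - u)) = -42 - 2*k*(-2 - u)/(-10 - u))
Y = 7*sqrt(77) (Y = sqrt(3773) = 7*sqrt(77) ≈ 61.425)
Y/b(-59, 95) = (7*sqrt(77))/((2*(-210 - 21*95 - 1*(-59)*(2 + 95))/(10 + 95))) = (7*sqrt(77))/((2*(-210 - 1995 - 1*(-59)*97)/105)) = (7*sqrt(77))/((2*(1/105)*(-210 - 1995 + 5723))) = (7*sqrt(77))/((2*(1/105)*3518)) = (7*sqrt(77))/(7036/105) = (7*sqrt(77))*(105/7036) = 735*sqrt(77)/7036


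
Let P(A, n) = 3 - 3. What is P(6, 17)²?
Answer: 0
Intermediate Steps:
P(A, n) = 0
P(6, 17)² = 0² = 0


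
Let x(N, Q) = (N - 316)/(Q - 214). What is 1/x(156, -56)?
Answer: 27/16 ≈ 1.6875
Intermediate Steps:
x(N, Q) = (-316 + N)/(-214 + Q)
1/x(156, -56) = 1/((-316 + 156)/(-214 - 56)) = 1/(-160/(-270)) = 1/(-1/270*(-160)) = 1/(16/27) = 27/16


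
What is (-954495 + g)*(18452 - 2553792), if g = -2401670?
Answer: 8509019371100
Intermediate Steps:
(-954495 + g)*(18452 - 2553792) = (-954495 - 2401670)*(18452 - 2553792) = -3356165*(-2535340) = 8509019371100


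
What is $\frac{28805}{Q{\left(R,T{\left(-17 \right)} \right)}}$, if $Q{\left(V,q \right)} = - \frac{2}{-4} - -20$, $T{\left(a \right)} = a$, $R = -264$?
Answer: $\frac{57610}{41} \approx 1405.1$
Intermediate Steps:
$Q{\left(V,q \right)} = \frac{41}{2}$ ($Q{\left(V,q \right)} = \left(-2\right) \left(- \frac{1}{4}\right) + 20 = \frac{1}{2} + 20 = \frac{41}{2}$)
$\frac{28805}{Q{\left(R,T{\left(-17 \right)} \right)}} = \frac{28805}{\frac{41}{2}} = 28805 \cdot \frac{2}{41} = \frac{57610}{41}$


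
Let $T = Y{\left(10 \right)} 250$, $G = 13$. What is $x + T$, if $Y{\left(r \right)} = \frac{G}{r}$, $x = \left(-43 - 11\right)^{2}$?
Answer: $3241$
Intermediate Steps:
$x = 2916$ ($x = \left(-54\right)^{2} = 2916$)
$Y{\left(r \right)} = \frac{13}{r}$
$T = 325$ ($T = \frac{13}{10} \cdot 250 = 325$)
$x + T = 2916 + 325 = 3241$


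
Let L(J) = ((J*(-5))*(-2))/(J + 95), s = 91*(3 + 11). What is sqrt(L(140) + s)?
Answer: sqrt(2827426)/47 ≈ 35.776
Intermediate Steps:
s = 1274 (s = 91*14 = 1274)
L(J) = 10*J/(95 + J) (L(J) = (-5*J*(-2))/(95 + J) = (10*J)/(95 + J) = 10*J/(95 + J))
sqrt(L(140) + s) = sqrt(10*140/(95 + 140) + 1274) = sqrt(10*140/235 + 1274) = sqrt(10*140*(1/235) + 1274) = sqrt(280/47 + 1274) = sqrt(60158/47) = sqrt(2827426)/47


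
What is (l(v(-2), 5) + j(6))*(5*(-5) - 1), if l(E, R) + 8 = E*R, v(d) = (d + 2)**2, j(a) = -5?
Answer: 338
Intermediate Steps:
v(d) = (2 + d)**2
l(E, R) = -8 + E*R
(l(v(-2), 5) + j(6))*(5*(-5) - 1) = ((-8 + (2 - 2)**2*5) - 5)*(5*(-5) - 1) = ((-8 + 0**2*5) - 5)*(-25 - 1) = ((-8 + 0*5) - 5)*(-26) = ((-8 + 0) - 5)*(-26) = (-8 - 5)*(-26) = -13*(-26) = 338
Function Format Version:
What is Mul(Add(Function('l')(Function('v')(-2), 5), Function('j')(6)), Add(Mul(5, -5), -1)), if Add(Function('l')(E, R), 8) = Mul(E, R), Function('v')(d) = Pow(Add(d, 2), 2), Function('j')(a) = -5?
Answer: 338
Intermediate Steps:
Function('v')(d) = Pow(Add(2, d), 2)
Function('l')(E, R) = Add(-8, Mul(E, R))
Mul(Add(Function('l')(Function('v')(-2), 5), Function('j')(6)), Add(Mul(5, -5), -1)) = Mul(Add(Add(-8, Mul(Pow(Add(2, -2), 2), 5)), -5), Add(Mul(5, -5), -1)) = Mul(Add(Add(-8, Mul(Pow(0, 2), 5)), -5), Add(-25, -1)) = Mul(Add(Add(-8, Mul(0, 5)), -5), -26) = Mul(Add(Add(-8, 0), -5), -26) = Mul(Add(-8, -5), -26) = Mul(-13, -26) = 338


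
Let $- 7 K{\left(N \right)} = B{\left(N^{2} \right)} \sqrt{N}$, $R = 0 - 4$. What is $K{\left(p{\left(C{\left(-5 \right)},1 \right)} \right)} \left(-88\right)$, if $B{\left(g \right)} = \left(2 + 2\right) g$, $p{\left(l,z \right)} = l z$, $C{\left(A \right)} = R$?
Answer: $\frac{11264 i}{7} \approx 1609.1 i$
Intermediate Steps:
$R = -4$
$C{\left(A \right)} = -4$
$B{\left(g \right)} = 4 g$
$K{\left(N \right)} = - \frac{4 N^{\frac{5}{2}}}{7}$ ($K{\left(N \right)} = - \frac{4 N^{2} \sqrt{N}}{7} = - \frac{4 N^{\frac{5}{2}}}{7}$)
$K{\left(p{\left(C{\left(-5 \right)},1 \right)} \right)} \left(-88\right) = - \frac{4 \left(\left(-4\right) 1\right)^{\frac{5}{2}}}{7} \left(-88\right) = - \frac{4 \left(-4\right)^{\frac{5}{2}}}{7} \left(-88\right) = - \frac{4 \cdot 32 i}{7} \left(-88\right) = - \frac{128 i}{7} \left(-88\right) = \frac{11264 i}{7}$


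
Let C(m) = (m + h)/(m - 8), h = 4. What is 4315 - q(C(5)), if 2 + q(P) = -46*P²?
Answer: 4731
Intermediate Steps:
C(m) = (4 + m)/(-8 + m) (C(m) = (m + 4)/(m - 8) = (4 + m)/(-8 + m))
q(P) = -2 - 46*P²
4315 - q(C(5)) = 4315 - (-2 - 46*(4 + 5)²/(-8 + 5)²) = 4315 - (-2 - 46*(9/(-3))²) = 4315 - (-2 - 46*(-⅓*9)²) = 4315 - (-2 - 46*(-3)²) = 4315 - (-2 - 46*9) = 4315 - (-2 - 414) = 4315 - 1*(-416) = 4315 + 416 = 4731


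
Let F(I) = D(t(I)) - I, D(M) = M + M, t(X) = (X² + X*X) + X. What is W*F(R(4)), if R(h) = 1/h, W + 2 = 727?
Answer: 725/2 ≈ 362.50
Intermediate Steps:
t(X) = X + 2*X² (t(X) = (X² + X²) + X = 2*X² + X = X + 2*X²)
D(M) = 2*M
W = 725 (W = -2 + 727 = 725)
R(h) = 1/h
F(I) = -I + 2*I*(1 + 2*I) (F(I) = 2*(I*(1 + 2*I)) - I = 2*I*(1 + 2*I) - I = -I + 2*I*(1 + 2*I))
W*F(R(4)) = 725*((1 + 4/4)/4) = 725*((1 + 4*(¼))/4) = 725*((1 + 1)/4) = 725*((¼)*2) = 725*(½) = 725/2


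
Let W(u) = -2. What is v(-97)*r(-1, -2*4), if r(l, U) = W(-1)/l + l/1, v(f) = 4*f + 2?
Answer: -386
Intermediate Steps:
v(f) = 2 + 4*f
r(l, U) = l - 2/l (r(l, U) = -2/l + l/1 = -2/l + l*1 = -2/l + l = l - 2/l)
v(-97)*r(-1, -2*4) = (2 + 4*(-97))*(-1 - 2/(-1)) = (2 - 388)*(-1 - 2*(-1)) = -386*(-1 + 2) = -386*1 = -386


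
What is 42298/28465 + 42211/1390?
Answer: 252066067/7913270 ≈ 31.854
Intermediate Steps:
42298/28465 + 42211/1390 = 252066067/7913270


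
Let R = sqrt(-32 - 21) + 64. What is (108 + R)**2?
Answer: (172 + I*sqrt(53))**2 ≈ 29531.0 + 2504.4*I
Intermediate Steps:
R = 64 + I*sqrt(53) (R = sqrt(-53) + 64 = I*sqrt(53) + 64 = 64 + I*sqrt(53) ≈ 64.0 + 7.2801*I)
(108 + R)**2 = (108 + (64 + I*sqrt(53)))**2 = (172 + I*sqrt(53))**2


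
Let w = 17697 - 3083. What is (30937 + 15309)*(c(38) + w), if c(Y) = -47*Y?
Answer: 593243688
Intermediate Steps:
w = 14614
(30937 + 15309)*(c(38) + w) = (30937 + 15309)*(-47*38 + 14614) = 46246*(-1786 + 14614) = 46246*12828 = 593243688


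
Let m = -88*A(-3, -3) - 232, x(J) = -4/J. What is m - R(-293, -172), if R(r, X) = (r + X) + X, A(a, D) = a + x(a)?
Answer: 1655/3 ≈ 551.67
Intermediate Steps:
A(a, D) = a - 4/a
R(r, X) = r + 2*X (R(r, X) = (X + r) + X = r + 2*X)
m = -256/3 (m = -88*(-3 - 4/(-3)) - 232 = -88*(-3 - 4*(-⅓)) - 232 = -88*(-3 + 4/3) - 232 = -88*(-5/3) - 232 = 440/3 - 232 = -256/3 ≈ -85.333)
m - R(-293, -172) = -256/3 - (-293 + 2*(-172)) = -256/3 - (-293 - 344) = -256/3 - 1*(-637) = -256/3 + 637 = 1655/3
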